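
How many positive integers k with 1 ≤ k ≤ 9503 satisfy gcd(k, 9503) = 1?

8064

First factor: 9503 = 13 × 17 × 43.
φ(9503) = 9503 · (1 − 1/13) · (1 − 1/17) · (1 − 1/43)
       = 9503 · 8064/9503 = 8064.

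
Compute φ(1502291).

1502291 = 7^2 * 23 * 31 * 43.
φ(7^2) = 7^1·(7−1) = 7·6 = 42.
φ(23) = 23 − 1 = 22.
φ(31) = 31 − 1 = 30.
φ(43) = 43 − 1 = 42.
Since φ is multiplicative, φ(1502291) = 42 · 22 · 30 · 42 = 1164240.

1164240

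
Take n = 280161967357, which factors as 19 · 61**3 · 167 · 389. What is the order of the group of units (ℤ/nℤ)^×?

258835141440

φ(280161967357) = 280161967357 · (1 − 1/19) · (1 − 1/61) · (1 − 1/167) · (1 − 1/389)
       = 280161967357 · 69560640/75292117 = 258835141440.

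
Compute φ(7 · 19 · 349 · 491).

φ(7) = 7 − 1 = 6.
φ(19) = 19 − 1 = 18.
φ(349) = 349 − 1 = 348.
φ(491) = 491 − 1 = 490.
φ(22790747) = 6 × 18 × 348 × 490 = 18416160.

18416160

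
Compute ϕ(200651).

200651 = 11 · 17 · 29 · 37.
φ(200651) = 200651 · (1 − 1/11) · (1 − 1/17) · (1 − 1/29) · (1 − 1/37)
       = 200651 · 161280/200651 = 161280.

161280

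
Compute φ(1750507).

Factor 1750507: 1750507 = 11^2 * 17 * 23 * 37.
φ(1750507) = 1750507 · (1 − 1/11) · (1 − 1/17) · (1 − 1/23) · (1 − 1/37)
       = 1750507 · 126720/159137 = 1393920.

1393920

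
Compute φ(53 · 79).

φ(53) = 53 − 1 = 52.
φ(79) = 79 − 1 = 78.
Multiply: 52 · 78 = 4056.

4056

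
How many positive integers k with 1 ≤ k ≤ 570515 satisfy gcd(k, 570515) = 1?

First factor: 570515 = 5 * 11**2 * 23 * 41.
φ(5) = 5 − 1 = 4.
φ(11^2) = 11^2 − 11^1 = 121 − 11 = 110.
φ(23) = 23 − 1 = 22.
φ(41) = 41 − 1 = 40.
φ(570515) = 4 × 110 × 22 × 40 = 387200.

387200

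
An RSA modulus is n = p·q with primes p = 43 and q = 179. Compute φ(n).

φ(pq) = (p−1)(q−1) = 42 · 178 = 7476.

7476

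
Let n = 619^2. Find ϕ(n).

φ(619^2) = 619^2 − 619^1 = 383161 − 619 = 382542.

382542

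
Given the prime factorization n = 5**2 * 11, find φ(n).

φ(5^2) = 5^2 − 5^1 = 25 − 5 = 20.
φ(11) = 11 − 1 = 10.
Multiply: 20 · 10 = 200.

200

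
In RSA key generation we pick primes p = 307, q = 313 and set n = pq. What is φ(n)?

95472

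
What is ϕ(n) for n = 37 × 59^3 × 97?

697759488

φ(37) = 37 − 1 = 36.
φ(59^3) = 59^2·(59−1) = 3481·58 = 201898.
φ(97) = 97 − 1 = 96.
Since φ is multiplicative, φ(737105231) = 36 · 201898 · 96 = 697759488.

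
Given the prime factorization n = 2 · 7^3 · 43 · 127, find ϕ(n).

φ(3746246) = 3746246 · (1 − 1/2) · (1 − 1/7) · (1 − 1/43) · (1 − 1/127)
       = 3746246 · 31752/76454 = 1555848.

1555848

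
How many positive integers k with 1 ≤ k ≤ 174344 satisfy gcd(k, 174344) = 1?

Prime factorization: 174344 = 2^3 × 19 × 31 × 37.
φ(2^3) = 2^2·(2−1) = 4·1 = 4.
φ(19) = 19 − 1 = 18.
φ(31) = 31 − 1 = 30.
φ(37) = 37 − 1 = 36.
φ(174344) = 4 × 18 × 30 × 36 = 77760.

77760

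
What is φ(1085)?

720

First factor: 1085 = 5 · 7 · 31.
φ(1085) = 1085 · (1 − 1/5) · (1 − 1/7) · (1 − 1/31)
       = 1085 · 720/1085 = 720.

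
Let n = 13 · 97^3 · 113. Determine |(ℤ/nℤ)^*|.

1213986816

φ(1340716637) = 1340716637 · (1 − 1/13) · (1 − 1/97) · (1 − 1/113)
       = 1340716637 · 129024/142493 = 1213986816.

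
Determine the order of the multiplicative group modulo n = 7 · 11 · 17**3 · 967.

268007040

φ(7) = 7 − 1 = 6.
φ(11) = 11 − 1 = 10.
φ(17^3) = 17^2·(17−1) = 289·16 = 4624.
φ(967) = 967 − 1 = 966.
Since φ is multiplicative, φ(365817067) = 6 · 10 · 4624 · 966 = 268007040.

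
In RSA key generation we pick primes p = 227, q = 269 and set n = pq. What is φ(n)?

60568

For distinct primes, φ(pq) = (p−1)(q−1) = 226 × 268 = 60568.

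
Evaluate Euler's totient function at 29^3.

23548

φ(29^3) = 29^3 − 29^2 = 24389 − 841 = 23548.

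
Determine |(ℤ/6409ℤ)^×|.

5376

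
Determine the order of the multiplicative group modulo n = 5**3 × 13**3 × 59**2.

φ(955969625) = 955969625 · (1 − 1/5) · (1 − 1/13) · (1 − 1/59)
       = 955969625 · 2784/3835 = 693981600.

693981600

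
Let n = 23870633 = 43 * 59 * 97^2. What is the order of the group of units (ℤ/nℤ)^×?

φ(23870633) = 23870633 · (1 − 1/43) · (1 − 1/59) · (1 − 1/97)
       = 23870633 · 233856/246089 = 22684032.

22684032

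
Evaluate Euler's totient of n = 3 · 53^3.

φ(446631) = 446631 · (1 − 1/3) · (1 − 1/53)
       = 446631 · 104/159 = 292136.

292136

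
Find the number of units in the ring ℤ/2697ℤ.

1680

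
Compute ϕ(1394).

First factor: 1394 = 2 * 17 * 41.
φ(1394) = 1394 · (1 − 1/2) · (1 − 1/17) · (1 − 1/41)
       = 1394 · 640/1394 = 640.

640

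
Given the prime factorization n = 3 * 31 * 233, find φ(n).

φ(21669) = 21669 · (1 − 1/3) · (1 − 1/31) · (1 − 1/233)
       = 21669 · 13920/21669 = 13920.

13920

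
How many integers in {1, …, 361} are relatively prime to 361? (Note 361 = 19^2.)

φ(19^2) = 19^2 − 19^1 = 361 − 19 = 342.

342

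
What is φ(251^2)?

62750

φ(63001) = 63001 · (1 − 1/251)
       = 63001 · 250/251 = 62750.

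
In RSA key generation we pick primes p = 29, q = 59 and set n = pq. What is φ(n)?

φ(n) = (p − 1)(q − 1) = (29−1)(59−1) = 28·58 = 1624.

1624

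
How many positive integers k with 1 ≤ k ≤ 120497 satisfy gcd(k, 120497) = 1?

102960

120497 = 13**2 * 23 * 31.
φ(13^2) = 13^2 − 13^1 = 169 − 13 = 156.
φ(23) = 23 − 1 = 22.
φ(31) = 31 − 1 = 30.
φ(120497) = 156 × 22 × 30 = 102960.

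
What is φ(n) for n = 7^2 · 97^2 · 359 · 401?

56006092800

φ(7^2) = 7^2 − 7^1 = 49 − 7 = 42.
φ(97^2) = 97^2 − 97^1 = 9409 − 97 = 9312.
φ(359) = 359 − 1 = 358.
φ(401) = 401 − 1 = 400.
Since φ is multiplicative, φ(66371001319) = 42 · 9312 · 358 · 400 = 56006092800.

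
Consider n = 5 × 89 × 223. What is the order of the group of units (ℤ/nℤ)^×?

78144

φ(5) = 5 − 1 = 4.
φ(89) = 89 − 1 = 88.
φ(223) = 223 − 1 = 222.
φ(99235) = 4 × 88 × 222 = 78144.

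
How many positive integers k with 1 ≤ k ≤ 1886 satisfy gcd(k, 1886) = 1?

880

Prime factorization: 1886 = 2 · 23 · 41.
φ(1886) = 1886 · (1 − 1/2) · (1 − 1/23) · (1 − 1/41)
       = 1886 · 880/1886 = 880.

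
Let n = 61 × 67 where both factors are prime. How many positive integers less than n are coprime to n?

3960

φ(n) = (p − 1)(q − 1) = (61−1)(67−1) = 60·66 = 3960.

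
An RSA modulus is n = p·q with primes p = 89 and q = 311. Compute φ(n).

φ(27679) = 27679 · (1 − 1/89) · (1 − 1/311)
       = 27679 · 27280/27679 = 27280.

27280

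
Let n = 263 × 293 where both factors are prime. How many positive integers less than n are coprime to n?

76504

φ(263) = 263 − 1 = 262.
φ(293) = 293 − 1 = 292.
Multiply: 262 · 292 = 76504.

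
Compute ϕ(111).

72

Factor 111: 111 = 3 · 37.
φ(111) = 111 · (1 − 1/3) · (1 − 1/37)
       = 111 · 72/111 = 72.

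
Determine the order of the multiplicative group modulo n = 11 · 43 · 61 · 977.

φ(28189381) = 28189381 · (1 − 1/11) · (1 − 1/43) · (1 − 1/61) · (1 − 1/977)
       = 28189381 · 24595200/28189381 = 24595200.

24595200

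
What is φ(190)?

Prime factorization: 190 = 2 · 5 · 19.
φ(190) = 190 · (1 − 1/2) · (1 − 1/5) · (1 − 1/19)
       = 190 · 72/190 = 72.

72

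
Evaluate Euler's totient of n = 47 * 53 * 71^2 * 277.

φ(47) = 47 − 1 = 46.
φ(53) = 53 − 1 = 52.
φ(71^2) = 71^2 − 71^1 = 5041 − 71 = 4970.
φ(277) = 277 − 1 = 276.
Since φ is multiplicative, φ(3478325287) = 46 · 52 · 4970 · 276 = 3281154240.

3281154240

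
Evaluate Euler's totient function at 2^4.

8

φ(2^4) = 2^3·(2−1) = 8·1 = 8.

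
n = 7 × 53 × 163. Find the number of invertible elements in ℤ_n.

50544

φ(60473) = 60473 · (1 − 1/7) · (1 − 1/53) · (1 − 1/163)
       = 60473 · 50544/60473 = 50544.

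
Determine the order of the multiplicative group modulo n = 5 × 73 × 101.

φ(5) = 5 − 1 = 4.
φ(73) = 73 − 1 = 72.
φ(101) = 101 − 1 = 100.
Since φ is multiplicative, φ(36865) = 4 · 72 · 100 = 28800.

28800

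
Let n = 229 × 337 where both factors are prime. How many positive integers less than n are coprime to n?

φ(n) = (p − 1)(q − 1) = (229−1)(337−1) = 228·336 = 76608.

76608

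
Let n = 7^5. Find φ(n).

14406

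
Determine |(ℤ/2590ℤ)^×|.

Factor 2590: 2590 = 2 · 5 · 7 · 37.
φ(2) = 2 − 1 = 1.
φ(5) = 5 − 1 = 4.
φ(7) = 7 − 1 = 6.
φ(37) = 37 − 1 = 36.
Since φ is multiplicative, φ(2590) = 1 · 4 · 6 · 36 = 864.

864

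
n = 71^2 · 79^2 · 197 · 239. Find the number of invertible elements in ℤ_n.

φ(71^2) = 71^1·(71−1) = 71·70 = 4970.
φ(79^2) = 79^1·(79−1) = 79·78 = 6162.
φ(197) = 197 − 1 = 196.
φ(239) = 239 − 1 = 238.
φ(1481272660123) = 4970 × 6162 × 196 × 238 = 1428601530720.

1428601530720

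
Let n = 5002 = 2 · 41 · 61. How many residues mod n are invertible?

2400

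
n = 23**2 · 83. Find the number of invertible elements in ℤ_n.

41492

φ(23^2) = 23^2 − 23^1 = 529 − 23 = 506.
φ(83) = 83 − 1 = 82.
Since φ is multiplicative, φ(43907) = 506 · 82 = 41492.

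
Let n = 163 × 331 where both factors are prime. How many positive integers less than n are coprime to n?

53460

φ(53953) = 53953 · (1 − 1/163) · (1 − 1/331)
       = 53953 · 53460/53953 = 53460.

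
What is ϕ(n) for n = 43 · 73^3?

16114896

φ(43) = 43 − 1 = 42.
φ(73^3) = 73^3 − 73^2 = 389017 − 5329 = 383688.
Multiply: 42 · 383688 = 16114896.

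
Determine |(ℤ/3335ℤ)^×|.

2464

First factor: 3335 = 5 · 23 · 29.
φ(3335) = 3335 · (1 − 1/5) · (1 − 1/23) · (1 − 1/29)
       = 3335 · 2464/3335 = 2464.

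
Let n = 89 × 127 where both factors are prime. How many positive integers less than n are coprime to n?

For distinct primes, φ(pq) = (p−1)(q−1) = 88 × 126 = 11088.

11088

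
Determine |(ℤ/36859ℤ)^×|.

33600

36859 = 29 × 31 × 41.
φ(29) = 29 − 1 = 28.
φ(31) = 31 − 1 = 30.
φ(41) = 41 − 1 = 40.
Since φ is multiplicative, φ(36859) = 28 · 30 · 40 = 33600.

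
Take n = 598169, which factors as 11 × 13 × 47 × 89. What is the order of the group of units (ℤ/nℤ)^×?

485760

φ(11) = 11 − 1 = 10.
φ(13) = 13 − 1 = 12.
φ(47) = 47 − 1 = 46.
φ(89) = 89 − 1 = 88.
φ(598169) = 10 × 12 × 46 × 88 = 485760.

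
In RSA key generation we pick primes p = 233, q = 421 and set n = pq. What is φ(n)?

97440

For distinct primes, φ(pq) = (p−1)(q−1) = 232 × 420 = 97440.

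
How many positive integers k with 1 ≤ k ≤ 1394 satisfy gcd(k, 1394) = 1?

Factor 1394: 1394 = 2 * 17 * 41.
φ(1394) = 1394 · (1 − 1/2) · (1 − 1/17) · (1 − 1/41)
       = 1394 · 640/1394 = 640.

640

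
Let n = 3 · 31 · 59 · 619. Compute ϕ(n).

φ(3396453) = 3396453 · (1 − 1/3) · (1 − 1/31) · (1 − 1/59) · (1 − 1/619)
       = 3396453 · 2150640/3396453 = 2150640.

2150640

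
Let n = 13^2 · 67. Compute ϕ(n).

10296

φ(11323) = 11323 · (1 − 1/13) · (1 − 1/67)
       = 11323 · 792/871 = 10296.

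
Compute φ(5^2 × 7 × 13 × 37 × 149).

φ(5^2) = 5^1·(5−1) = 5·4 = 20.
φ(7) = 7 − 1 = 6.
φ(13) = 13 − 1 = 12.
φ(37) = 37 − 1 = 36.
φ(149) = 149 − 1 = 148.
φ(12542075) = 20 × 6 × 12 × 36 × 148 = 7672320.

7672320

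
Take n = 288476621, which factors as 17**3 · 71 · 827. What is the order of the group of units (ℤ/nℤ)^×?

267359680

φ(288476621) = 288476621 · (1 − 1/17) · (1 − 1/71) · (1 − 1/827)
       = 288476621 · 925120/998189 = 267359680.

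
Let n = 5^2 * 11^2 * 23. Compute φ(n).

48400

φ(69575) = 69575 · (1 − 1/5) · (1 − 1/11) · (1 − 1/23)
       = 69575 · 880/1265 = 48400.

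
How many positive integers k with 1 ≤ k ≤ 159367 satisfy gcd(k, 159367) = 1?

137280

Prime factorization: 159367 = 13^2 × 23 × 41.
φ(159367) = 159367 · (1 − 1/13) · (1 − 1/23) · (1 − 1/41)
       = 159367 · 10560/12259 = 137280.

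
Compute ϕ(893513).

777600

893513 = 19 * 31 * 37 * 41.
φ(893513) = 893513 · (1 − 1/19) · (1 − 1/31) · (1 − 1/37) · (1 − 1/41)
       = 893513 · 777600/893513 = 777600.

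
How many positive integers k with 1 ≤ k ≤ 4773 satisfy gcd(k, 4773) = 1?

4773 = 3 × 37 × 43.
φ(3) = 3 − 1 = 2.
φ(37) = 37 − 1 = 36.
φ(43) = 43 − 1 = 42.
Since φ is multiplicative, φ(4773) = 2 · 36 · 42 = 3024.

3024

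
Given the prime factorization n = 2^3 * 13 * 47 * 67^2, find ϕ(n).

φ(2^3) = 2^3 − 2^2 = 8 − 4 = 4.
φ(13) = 13 − 1 = 12.
φ(47) = 47 − 1 = 46.
φ(67^2) = 67^2 − 67^1 = 4489 − 67 = 4422.
Since φ is multiplicative, φ(21942232) = 4 · 12 · 46 · 4422 = 9763776.

9763776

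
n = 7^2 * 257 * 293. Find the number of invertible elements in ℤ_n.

φ(3689749) = 3689749 · (1 − 1/7) · (1 − 1/257) · (1 − 1/293)
       = 3689749 · 448512/527107 = 3139584.

3139584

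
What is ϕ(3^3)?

φ(27) = 27 · (1 − 1/3)
       = 27 · 2/3 = 18.

18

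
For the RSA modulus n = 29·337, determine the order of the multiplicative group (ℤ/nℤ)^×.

9408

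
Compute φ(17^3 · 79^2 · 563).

16013115456

φ(17262724579) = 17262724579 · (1 − 1/17) · (1 − 1/79) · (1 − 1/563)
       = 17262724579 · 701376/756109 = 16013115456.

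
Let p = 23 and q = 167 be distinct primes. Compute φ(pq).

3652

φ(n) = (p − 1)(q − 1) = (23−1)(167−1) = 22·166 = 3652.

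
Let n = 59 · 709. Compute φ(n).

41064

φ(41831) = 41831 · (1 − 1/59) · (1 − 1/709)
       = 41831 · 41064/41831 = 41064.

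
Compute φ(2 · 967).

966

φ(1934) = 1934 · (1 − 1/2) · (1 − 1/967)
       = 1934 · 966/1934 = 966.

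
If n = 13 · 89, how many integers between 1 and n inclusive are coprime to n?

φ(13) = 13 − 1 = 12.
φ(89) = 89 − 1 = 88.
φ(1157) = 12 × 88 = 1056.

1056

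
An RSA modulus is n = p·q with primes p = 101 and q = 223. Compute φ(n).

22200

φ(n) = (p − 1)(q − 1) = (101−1)(223−1) = 100·222 = 22200.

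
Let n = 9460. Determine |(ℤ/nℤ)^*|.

3360

Factor 9460: 9460 = 2**2 · 5 · 11 · 43.
φ(2^2) = 2^1·(2−1) = 2·1 = 2.
φ(5) = 5 − 1 = 4.
φ(11) = 11 − 1 = 10.
φ(43) = 43 − 1 = 42.
Multiply: 2 · 4 · 10 · 42 = 3360.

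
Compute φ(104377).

77760

Factor 104377: 104377 = 7 · 13 · 31 · 37.
φ(104377) = 104377 · (1 − 1/7) · (1 − 1/13) · (1 − 1/31) · (1 − 1/37)
       = 104377 · 77760/104377 = 77760.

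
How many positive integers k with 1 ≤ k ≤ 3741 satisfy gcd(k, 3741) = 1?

3741 = 3 · 29 · 43.
φ(3741) = 3741 · (1 − 1/3) · (1 − 1/29) · (1 − 1/43)
       = 3741 · 2352/3741 = 2352.

2352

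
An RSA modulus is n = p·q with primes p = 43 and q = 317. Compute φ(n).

φ(13631) = 13631 · (1 − 1/43) · (1 − 1/317)
       = 13631 · 13272/13631 = 13272.

13272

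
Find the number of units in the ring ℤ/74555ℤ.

51840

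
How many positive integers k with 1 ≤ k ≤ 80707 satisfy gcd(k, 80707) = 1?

Prime factorization: 80707 = 11**2 · 23 · 29.
φ(80707) = 80707 · (1 − 1/11) · (1 − 1/23) · (1 − 1/29)
       = 80707 · 6160/7337 = 67760.

67760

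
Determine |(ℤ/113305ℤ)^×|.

80640

113305 = 5 · 17 · 31 · 43.
φ(113305) = 113305 · (1 − 1/5) · (1 − 1/17) · (1 − 1/31) · (1 − 1/43)
       = 113305 · 80640/113305 = 80640.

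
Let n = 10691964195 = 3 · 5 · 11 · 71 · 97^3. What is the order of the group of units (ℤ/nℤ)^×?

φ(10691964195) = 10691964195 · (1 − 1/3) · (1 − 1/5) · (1 − 1/11) · (1 − 1/71) · (1 − 1/97)
       = 10691964195 · 537600/1136355 = 5058278400.

5058278400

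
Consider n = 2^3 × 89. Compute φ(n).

φ(2^3) = 2^3 − 2^2 = 8 − 4 = 4.
φ(89) = 89 − 1 = 88.
Multiply: 4 · 88 = 352.

352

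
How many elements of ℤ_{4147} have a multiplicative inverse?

3360

First factor: 4147 = 11 · 13 · 29.
φ(11) = 11 − 1 = 10.
φ(13) = 13 − 1 = 12.
φ(29) = 29 − 1 = 28.
φ(4147) = 10 × 12 × 28 = 3360.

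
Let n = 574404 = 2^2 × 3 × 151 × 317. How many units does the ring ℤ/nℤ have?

189600

φ(2^2) = 2^1·(2−1) = 2·1 = 2.
φ(3) = 3 − 1 = 2.
φ(151) = 151 − 1 = 150.
φ(317) = 317 − 1 = 316.
Since φ is multiplicative, φ(574404) = 2 · 2 · 150 · 316 = 189600.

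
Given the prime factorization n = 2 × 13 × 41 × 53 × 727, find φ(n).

18120960

φ(2) = 2 − 1 = 1.
φ(13) = 13 − 1 = 12.
φ(41) = 41 − 1 = 40.
φ(53) = 53 − 1 = 52.
φ(727) = 727 − 1 = 726.
Multiply: 1 · 12 · 40 · 52 · 726 = 18120960.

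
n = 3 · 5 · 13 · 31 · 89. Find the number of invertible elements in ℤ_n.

φ(538005) = 538005 · (1 − 1/3) · (1 − 1/5) · (1 − 1/13) · (1 − 1/31) · (1 − 1/89)
       = 538005 · 253440/538005 = 253440.

253440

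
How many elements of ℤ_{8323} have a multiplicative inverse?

6720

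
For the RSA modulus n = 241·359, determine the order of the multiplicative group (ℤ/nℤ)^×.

85920

φ(n) = (p − 1)(q − 1) = (241−1)(359−1) = 240·358 = 85920.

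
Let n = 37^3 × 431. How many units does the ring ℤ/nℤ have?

φ(21831443) = 21831443 · (1 − 1/37) · (1 − 1/431)
       = 21831443 · 15480/15947 = 21192120.

21192120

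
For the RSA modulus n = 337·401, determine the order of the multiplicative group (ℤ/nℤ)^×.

134400

φ(pq) = (p−1)(q−1) = 336 · 400 = 134400.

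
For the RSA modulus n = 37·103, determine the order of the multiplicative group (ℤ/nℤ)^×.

φ(37) = 37 − 1 = 36.
φ(103) = 103 − 1 = 102.
Multiply: 36 · 102 = 3672.

3672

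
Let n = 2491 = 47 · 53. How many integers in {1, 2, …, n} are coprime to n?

2392

φ(47) = 47 − 1 = 46.
φ(53) = 53 − 1 = 52.
Since φ is multiplicative, φ(2491) = 46 · 52 = 2392.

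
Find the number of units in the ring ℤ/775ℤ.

600

Prime factorization: 775 = 5^2 · 31.
φ(775) = 775 · (1 − 1/5) · (1 − 1/31)
       = 775 · 120/155 = 600.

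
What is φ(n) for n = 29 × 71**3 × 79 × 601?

462400848000

φ(29) = 29 − 1 = 28.
φ(71^3) = 71^2·(71−1) = 5041·70 = 352870.
φ(79) = 79 − 1 = 78.
φ(601) = 601 − 1 = 600.
Since φ is multiplicative, φ(492804434701) = 28 · 352870 · 78 · 600 = 462400848000.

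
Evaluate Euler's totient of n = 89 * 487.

φ(89) = 89 − 1 = 88.
φ(487) = 487 − 1 = 486.
Multiply: 88 · 486 = 42768.

42768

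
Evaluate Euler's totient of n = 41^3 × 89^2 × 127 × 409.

27072670141440

φ(28356890907263) = 28356890907263 · (1 − 1/41) · (1 − 1/89) · (1 − 1/127) · (1 − 1/409)
       = 28356890907263 · 180956160/189540007 = 27072670141440.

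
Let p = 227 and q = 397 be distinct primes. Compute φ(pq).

89496

φ(90119) = 90119 · (1 − 1/227) · (1 − 1/397)
       = 90119 · 89496/90119 = 89496.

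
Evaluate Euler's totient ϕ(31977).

17280

Prime factorization: 31977 = 3^2 · 11 · 17 · 19.
φ(31977) = 31977 · (1 − 1/3) · (1 − 1/11) · (1 − 1/17) · (1 − 1/19)
       = 31977 · 5760/10659 = 17280.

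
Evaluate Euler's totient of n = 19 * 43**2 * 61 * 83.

159939360

φ(19) = 19 − 1 = 18.
φ(43^2) = 43^1·(43−1) = 43·42 = 1806.
φ(61) = 61 − 1 = 60.
φ(83) = 83 − 1 = 82.
Since φ is multiplicative, φ(177868253) = 18 · 1806 · 60 · 82 = 159939360.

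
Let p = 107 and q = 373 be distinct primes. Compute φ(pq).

39432

φ(107) = 107 − 1 = 106.
φ(373) = 373 − 1 = 372.
φ(39911) = 106 × 372 = 39432.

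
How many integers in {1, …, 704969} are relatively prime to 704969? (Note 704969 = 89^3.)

697048

φ(89^3) = 89^2·(89−1) = 7921·88 = 697048.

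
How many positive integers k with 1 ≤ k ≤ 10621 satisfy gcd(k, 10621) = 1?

Factor 10621: 10621 = 13 * 19 * 43.
φ(10621) = 10621 · (1 − 1/13) · (1 − 1/19) · (1 − 1/43)
       = 10621 · 9072/10621 = 9072.

9072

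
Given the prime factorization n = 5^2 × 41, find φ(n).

φ(5^2) = 5^1·(5−1) = 5·4 = 20.
φ(41) = 41 − 1 = 40.
Since φ is multiplicative, φ(1025) = 20 · 40 = 800.

800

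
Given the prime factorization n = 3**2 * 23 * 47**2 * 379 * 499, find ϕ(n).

φ(86478035823) = 86478035823 · (1 − 1/3) · (1 − 1/23) · (1 − 1/47) · (1 − 1/379) · (1 − 1/499)
       = 86478035823 · 381005856/613319403 = 53721825696.

53721825696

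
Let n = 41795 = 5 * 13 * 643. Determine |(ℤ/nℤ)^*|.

30816

φ(41795) = 41795 · (1 − 1/5) · (1 − 1/13) · (1 − 1/643)
       = 41795 · 30816/41795 = 30816.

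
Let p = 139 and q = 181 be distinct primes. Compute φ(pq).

φ(25159) = 25159 · (1 − 1/139) · (1 − 1/181)
       = 25159 · 24840/25159 = 24840.

24840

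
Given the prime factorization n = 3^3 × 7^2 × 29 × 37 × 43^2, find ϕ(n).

φ(3^3) = 3^2·(3−1) = 9·2 = 18.
φ(7^2) = 7^1·(7−1) = 7·6 = 42.
φ(29) = 29 − 1 = 28.
φ(37) = 37 − 1 = 36.
φ(43^2) = 43^2 − 43^1 = 1849 − 43 = 1806.
Since φ is multiplicative, φ(2624801571) = 18 · 42 · 28 · 36 · 1806 = 1376258688.

1376258688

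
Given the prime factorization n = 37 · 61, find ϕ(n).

φ(2257) = 2257 · (1 − 1/37) · (1 − 1/61)
       = 2257 · 2160/2257 = 2160.

2160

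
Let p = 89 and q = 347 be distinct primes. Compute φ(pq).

For distinct primes, φ(pq) = (p−1)(q−1) = 88 × 346 = 30448.

30448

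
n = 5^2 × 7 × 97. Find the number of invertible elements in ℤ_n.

φ(5^2) = 5^1·(5−1) = 5·4 = 20.
φ(7) = 7 − 1 = 6.
φ(97) = 97 − 1 = 96.
Multiply: 20 · 6 · 96 = 11520.

11520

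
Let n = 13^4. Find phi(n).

φ(13^4) = 13^4 − 13^3 = 28561 − 2197 = 26364.

26364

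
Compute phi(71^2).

4970

φ(5041) = 5041 · (1 − 1/71)
       = 5041 · 70/71 = 4970.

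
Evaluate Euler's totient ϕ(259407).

155520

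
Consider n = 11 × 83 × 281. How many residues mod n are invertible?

229600

φ(256553) = 256553 · (1 − 1/11) · (1 − 1/83) · (1 − 1/281)
       = 256553 · 229600/256553 = 229600.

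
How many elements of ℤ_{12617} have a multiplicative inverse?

Prime factorization: 12617 = 11 × 31 × 37.
φ(12617) = 12617 · (1 − 1/11) · (1 − 1/31) · (1 − 1/37)
       = 12617 · 10800/12617 = 10800.

10800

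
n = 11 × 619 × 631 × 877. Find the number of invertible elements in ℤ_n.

3410618400

φ(3768012083) = 3768012083 · (1 − 1/11) · (1 − 1/619) · (1 − 1/631) · (1 − 1/877)
       = 3768012083 · 3410618400/3768012083 = 3410618400.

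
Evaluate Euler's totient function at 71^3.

352870

φ(357911) = 357911 · (1 − 1/71)
       = 357911 · 70/71 = 352870.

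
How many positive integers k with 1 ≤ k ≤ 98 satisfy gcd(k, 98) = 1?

42

98 = 2 · 7^2.
φ(98) = 98 · (1 − 1/2) · (1 − 1/7)
       = 98 · 6/14 = 42.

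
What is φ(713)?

660

Prime factorization: 713 = 23 · 31.
φ(23) = 23 − 1 = 22.
φ(31) = 31 − 1 = 30.
Multiply: 22 · 30 = 660.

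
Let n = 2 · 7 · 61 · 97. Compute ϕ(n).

φ(82838) = 82838 · (1 − 1/2) · (1 − 1/7) · (1 − 1/61) · (1 − 1/97)
       = 82838 · 34560/82838 = 34560.

34560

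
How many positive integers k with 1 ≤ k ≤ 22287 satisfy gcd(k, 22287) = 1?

12672

First factor: 22287 = 3 · 17 · 19 · 23.
φ(3) = 3 − 1 = 2.
φ(17) = 17 − 1 = 16.
φ(19) = 19 − 1 = 18.
φ(23) = 23 − 1 = 22.
Since φ is multiplicative, φ(22287) = 2 · 16 · 18 · 22 = 12672.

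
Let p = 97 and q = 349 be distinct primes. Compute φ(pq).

33408

φ(33853) = 33853 · (1 − 1/97) · (1 − 1/349)
       = 33853 · 33408/33853 = 33408.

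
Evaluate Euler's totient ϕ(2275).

1440

Factor 2275: 2275 = 5^2 · 7 · 13.
φ(5^2) = 5^1·(5−1) = 5·4 = 20.
φ(7) = 7 − 1 = 6.
φ(13) = 13 − 1 = 12.
φ(2275) = 20 × 6 × 12 = 1440.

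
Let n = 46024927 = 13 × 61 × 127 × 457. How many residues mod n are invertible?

φ(46024927) = 46024927 · (1 − 1/13) · (1 − 1/61) · (1 − 1/127) · (1 − 1/457)
       = 46024927 · 41368320/46024927 = 41368320.

41368320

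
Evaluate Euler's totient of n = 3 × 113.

224

φ(339) = 339 · (1 − 1/3) · (1 − 1/113)
       = 339 · 224/339 = 224.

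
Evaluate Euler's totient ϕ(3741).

2352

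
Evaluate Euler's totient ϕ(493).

448

Factor 493: 493 = 17 * 29.
φ(17) = 17 − 1 = 16.
φ(29) = 29 − 1 = 28.
Multiply: 16 · 28 = 448.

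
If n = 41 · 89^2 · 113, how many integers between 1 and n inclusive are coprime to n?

35087360

φ(41) = 41 − 1 = 40.
φ(89^2) = 89^2 − 89^1 = 7921 − 89 = 7832.
φ(113) = 113 − 1 = 112.
Multiply: 40 · 7832 · 112 = 35087360.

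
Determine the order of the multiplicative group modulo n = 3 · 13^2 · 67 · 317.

6507072

φ(10768173) = 10768173 · (1 − 1/3) · (1 − 1/13) · (1 − 1/67) · (1 − 1/317)
       = 10768173 · 500544/828321 = 6507072.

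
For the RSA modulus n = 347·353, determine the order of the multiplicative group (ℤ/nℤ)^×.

φ(122491) = 122491 · (1 − 1/347) · (1 − 1/353)
       = 122491 · 121792/122491 = 121792.

121792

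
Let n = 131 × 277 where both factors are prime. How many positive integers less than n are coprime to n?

35880

φ(131) = 131 − 1 = 130.
φ(277) = 277 − 1 = 276.
Since φ is multiplicative, φ(36287) = 130 · 276 = 35880.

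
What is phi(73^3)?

383688

φ(73^3) = 73^2·(73−1) = 5329·72 = 383688.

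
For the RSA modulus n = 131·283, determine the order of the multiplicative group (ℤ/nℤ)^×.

36660

φ(pq) = (p−1)(q−1) = 130 · 282 = 36660.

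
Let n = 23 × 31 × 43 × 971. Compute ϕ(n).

φ(29769889) = 29769889 · (1 − 1/23) · (1 − 1/31) · (1 − 1/43) · (1 − 1/971)
       = 29769889 · 26888400/29769889 = 26888400.

26888400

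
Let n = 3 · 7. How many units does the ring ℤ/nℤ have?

φ(3) = 3 − 1 = 2.
φ(7) = 7 − 1 = 6.
φ(21) = 2 × 6 = 12.

12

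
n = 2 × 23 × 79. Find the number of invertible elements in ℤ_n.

φ(2) = 2 − 1 = 1.
φ(23) = 23 − 1 = 22.
φ(79) = 79 − 1 = 78.
φ(3634) = 1 × 22 × 78 = 1716.

1716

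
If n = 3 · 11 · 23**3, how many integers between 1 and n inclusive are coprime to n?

φ(3) = 3 − 1 = 2.
φ(11) = 11 − 1 = 10.
φ(23^3) = 23^2·(23−1) = 529·22 = 11638.
Multiply: 2 · 10 · 11638 = 232760.

232760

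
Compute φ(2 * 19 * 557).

φ(2) = 2 − 1 = 1.
φ(19) = 19 − 1 = 18.
φ(557) = 557 − 1 = 556.
φ(21166) = 1 × 18 × 556 = 10008.

10008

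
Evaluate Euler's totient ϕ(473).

First factor: 473 = 11 * 43.
φ(473) = 473 · (1 − 1/11) · (1 − 1/43)
       = 473 · 420/473 = 420.

420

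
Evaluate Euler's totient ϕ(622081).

First factor: 622081 = 17 · 23 · 37 · 43.
φ(622081) = 622081 · (1 − 1/17) · (1 − 1/23) · (1 − 1/37) · (1 − 1/43)
       = 622081 · 532224/622081 = 532224.

532224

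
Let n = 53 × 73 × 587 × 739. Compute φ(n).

φ(53) = 53 − 1 = 52.
φ(73) = 73 − 1 = 72.
φ(587) = 587 − 1 = 586.
φ(739) = 739 − 1 = 738.
Since φ is multiplicative, φ(1678345117) = 52 · 72 · 586 · 738 = 1619160192.

1619160192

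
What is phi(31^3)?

φ(29791) = 29791 · (1 − 1/31)
       = 29791 · 30/31 = 28830.

28830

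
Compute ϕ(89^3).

697048

φ(704969) = 704969 · (1 − 1/89)
       = 704969 · 88/89 = 697048.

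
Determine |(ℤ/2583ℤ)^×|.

1440

2583 = 3^2 · 7 · 41.
φ(3^2) = 3^2 − 3^1 = 9 − 3 = 6.
φ(7) = 7 − 1 = 6.
φ(41) = 41 − 1 = 40.
φ(2583) = 6 × 6 × 40 = 1440.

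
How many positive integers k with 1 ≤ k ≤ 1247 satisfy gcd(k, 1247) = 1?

1176

Factor 1247: 1247 = 29 × 43.
φ(29) = 29 − 1 = 28.
φ(43) = 43 − 1 = 42.
φ(1247) = 28 × 42 = 1176.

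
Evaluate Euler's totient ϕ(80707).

67760

Factor 80707: 80707 = 11^2 × 23 × 29.
φ(80707) = 80707 · (1 − 1/11) · (1 − 1/23) · (1 − 1/29)
       = 80707 · 6160/7337 = 67760.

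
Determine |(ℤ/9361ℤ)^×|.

7920

Factor 9361: 9361 = 11 * 23 * 37.
φ(9361) = 9361 · (1 − 1/11) · (1 − 1/23) · (1 − 1/37)
       = 9361 · 7920/9361 = 7920.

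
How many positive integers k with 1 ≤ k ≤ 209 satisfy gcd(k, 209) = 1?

180

First factor: 209 = 11 × 19.
φ(209) = 209 · (1 − 1/11) · (1 − 1/19)
       = 209 · 180/209 = 180.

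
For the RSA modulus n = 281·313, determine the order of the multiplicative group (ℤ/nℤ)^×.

87360

φ(87953) = 87953 · (1 − 1/281) · (1 − 1/313)
       = 87953 · 87360/87953 = 87360.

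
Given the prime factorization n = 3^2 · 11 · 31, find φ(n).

1800

φ(3069) = 3069 · (1 − 1/3) · (1 − 1/11) · (1 − 1/31)
       = 3069 · 600/1023 = 1800.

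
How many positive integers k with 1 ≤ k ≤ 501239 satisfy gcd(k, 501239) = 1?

Factor 501239: 501239 = 19 · 23 · 31 · 37.
φ(19) = 19 − 1 = 18.
φ(23) = 23 − 1 = 22.
φ(31) = 31 − 1 = 30.
φ(37) = 37 − 1 = 36.
φ(501239) = 18 × 22 × 30 × 36 = 427680.

427680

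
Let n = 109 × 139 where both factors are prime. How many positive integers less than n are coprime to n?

14904

φ(15151) = 15151 · (1 − 1/109) · (1 − 1/139)
       = 15151 · 14904/15151 = 14904.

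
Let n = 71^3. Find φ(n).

φ(357911) = 357911 · (1 − 1/71)
       = 357911 · 70/71 = 352870.

352870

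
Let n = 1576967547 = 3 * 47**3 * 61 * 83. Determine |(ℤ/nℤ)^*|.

999881760

φ(1576967547) = 1576967547 · (1 − 1/3) · (1 − 1/47) · (1 − 1/61) · (1 − 1/83)
       = 1576967547 · 452640/713883 = 999881760.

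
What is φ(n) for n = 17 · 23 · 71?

24640

φ(17) = 17 − 1 = 16.
φ(23) = 23 − 1 = 22.
φ(71) = 71 − 1 = 70.
Multiply: 16 · 22 · 70 = 24640.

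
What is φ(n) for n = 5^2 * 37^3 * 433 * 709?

φ(388757976025) = 388757976025 · (1 − 1/5) · (1 − 1/37) · (1 − 1/433) · (1 − 1/709)
       = 388757976025 · 44043264/56794445 = 301476142080.

301476142080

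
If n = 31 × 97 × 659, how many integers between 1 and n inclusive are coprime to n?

1895040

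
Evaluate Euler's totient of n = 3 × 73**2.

10512

φ(3) = 3 − 1 = 2.
φ(73^2) = 73^1·(73−1) = 73·72 = 5256.
φ(15987) = 2 × 5256 = 10512.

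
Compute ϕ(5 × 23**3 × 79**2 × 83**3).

162042925510752

φ(217091076446945) = 217091076446945 · (1 − 1/5) · (1 − 1/23) · (1 − 1/79) · (1 − 1/83)
       = 217091076446945 · 562848/754055 = 162042925510752.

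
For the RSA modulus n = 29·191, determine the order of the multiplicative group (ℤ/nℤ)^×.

φ(29) = 29 − 1 = 28.
φ(191) = 191 − 1 = 190.
Since φ is multiplicative, φ(5539) = 28 · 190 = 5320.

5320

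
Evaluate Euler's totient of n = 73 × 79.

5616

φ(73) = 73 − 1 = 72.
φ(79) = 79 − 1 = 78.
φ(5767) = 72 × 78 = 5616.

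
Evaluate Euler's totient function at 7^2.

φ(7^2) = 7^1·(7−1) = 7·6 = 42.

42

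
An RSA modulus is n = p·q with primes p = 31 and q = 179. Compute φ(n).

φ(pq) = (p−1)(q−1) = 30 · 178 = 5340.

5340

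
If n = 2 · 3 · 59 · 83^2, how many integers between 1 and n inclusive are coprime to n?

φ(2438706) = 2438706 · (1 − 1/2) · (1 − 1/3) · (1 − 1/59) · (1 − 1/83)
       = 2438706 · 9512/29382 = 789496.

789496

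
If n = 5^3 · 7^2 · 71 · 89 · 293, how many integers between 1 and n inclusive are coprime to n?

7554624000

φ(5^3) = 5^2·(5−1) = 25·4 = 100.
φ(7^2) = 7^1·(7−1) = 7·6 = 42.
φ(71) = 71 − 1 = 70.
φ(89) = 89 − 1 = 88.
φ(293) = 293 − 1 = 292.
Since φ is multiplicative, φ(11340235375) = 100 · 42 · 70 · 88 · 292 = 7554624000.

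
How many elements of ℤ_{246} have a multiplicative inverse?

80

Factor 246: 246 = 2 * 3 * 41.
φ(2) = 2 − 1 = 1.
φ(3) = 3 − 1 = 2.
φ(41) = 41 − 1 = 40.
Multiply: 1 · 2 · 40 = 80.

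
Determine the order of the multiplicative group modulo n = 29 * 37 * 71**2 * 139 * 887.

612533335680

φ(666890973949) = 666890973949 · (1 − 1/29) · (1 − 1/37) · (1 − 1/71) · (1 − 1/139) · (1 − 1/887)
       = 666890973949 · 8627230080/9392830619 = 612533335680.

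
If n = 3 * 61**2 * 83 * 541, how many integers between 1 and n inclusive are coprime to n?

φ(3) = 3 − 1 = 2.
φ(61^2) = 61^1·(61−1) = 61·60 = 3660.
φ(83) = 83 − 1 = 82.
φ(541) = 541 − 1 = 540.
φ(501252189) = 2 × 3660 × 82 × 540 = 324129600.

324129600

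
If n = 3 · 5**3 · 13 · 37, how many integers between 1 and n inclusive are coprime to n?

86400

φ(180375) = 180375 · (1 − 1/3) · (1 − 1/5) · (1 − 1/13) · (1 − 1/37)
       = 180375 · 3456/7215 = 86400.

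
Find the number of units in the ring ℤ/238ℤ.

96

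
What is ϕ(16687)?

16687 = 11 · 37 · 41.
φ(11) = 11 − 1 = 10.
φ(37) = 37 − 1 = 36.
φ(41) = 41 − 1 = 40.
Since φ is multiplicative, φ(16687) = 10 · 36 · 40 = 14400.

14400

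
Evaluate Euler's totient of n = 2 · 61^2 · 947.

3462360

φ(7047574) = 7047574 · (1 − 1/2) · (1 − 1/61) · (1 − 1/947)
       = 7047574 · 56760/115534 = 3462360.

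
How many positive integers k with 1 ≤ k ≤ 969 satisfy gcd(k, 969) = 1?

Factor 969: 969 = 3 × 17 × 19.
φ(3) = 3 − 1 = 2.
φ(17) = 17 − 1 = 16.
φ(19) = 19 − 1 = 18.
Since φ is multiplicative, φ(969) = 2 · 16 · 18 = 576.

576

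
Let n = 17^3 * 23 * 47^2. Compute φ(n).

φ(249614791) = 249614791 · (1 − 1/17) · (1 − 1/23) · (1 − 1/47)
       = 249614791 · 16192/18377 = 219935936.

219935936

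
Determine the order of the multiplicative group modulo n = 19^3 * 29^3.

153014904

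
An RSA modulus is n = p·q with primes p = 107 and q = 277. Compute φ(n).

29256

φ(n) = (p − 1)(q − 1) = (107−1)(277−1) = 106·276 = 29256.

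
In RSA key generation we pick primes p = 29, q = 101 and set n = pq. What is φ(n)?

2800

φ(n) = (p − 1)(q − 1) = (29−1)(101−1) = 28·100 = 2800.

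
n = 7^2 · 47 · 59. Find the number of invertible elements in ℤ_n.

φ(135877) = 135877 · (1 − 1/7) · (1 − 1/47) · (1 − 1/59)
       = 135877 · 16008/19411 = 112056.

112056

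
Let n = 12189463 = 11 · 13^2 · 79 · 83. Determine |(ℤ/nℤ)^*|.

9977760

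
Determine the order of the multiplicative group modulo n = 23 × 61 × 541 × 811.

577368000

φ(615567653) = 615567653 · (1 − 1/23) · (1 − 1/61) · (1 − 1/541) · (1 − 1/811)
       = 615567653 · 577368000/615567653 = 577368000.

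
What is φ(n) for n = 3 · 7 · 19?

φ(399) = 399 · (1 − 1/3) · (1 − 1/7) · (1 − 1/19)
       = 399 · 216/399 = 216.

216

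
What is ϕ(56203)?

45360

Prime factorization: 56203 = 7^2 · 31 · 37.
φ(56203) = 56203 · (1 − 1/7) · (1 − 1/31) · (1 − 1/37)
       = 56203 · 6480/8029 = 45360.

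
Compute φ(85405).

Prime factorization: 85405 = 5 × 19 × 29 × 31.
φ(85405) = 85405 · (1 − 1/5) · (1 − 1/19) · (1 − 1/29) · (1 − 1/31)
       = 85405 · 60480/85405 = 60480.

60480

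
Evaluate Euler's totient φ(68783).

56160

Prime factorization: 68783 = 11 × 13^2 × 37.
φ(11) = 11 − 1 = 10.
φ(13^2) = 13^1·(13−1) = 13·12 = 156.
φ(37) = 37 − 1 = 36.
Since φ is multiplicative, φ(68783) = 10 · 156 · 36 = 56160.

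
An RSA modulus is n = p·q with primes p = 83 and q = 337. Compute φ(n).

27552

φ(83) = 83 − 1 = 82.
φ(337) = 337 − 1 = 336.
Multiply: 82 · 336 = 27552.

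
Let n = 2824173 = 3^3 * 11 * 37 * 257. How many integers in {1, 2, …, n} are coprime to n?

1658880

φ(3^3) = 3^3 − 3^2 = 27 − 9 = 18.
φ(11) = 11 − 1 = 10.
φ(37) = 37 − 1 = 36.
φ(257) = 257 − 1 = 256.
Multiply: 18 · 10 · 36 · 256 = 1658880.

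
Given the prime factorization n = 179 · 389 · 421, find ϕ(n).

29006880

φ(179) = 179 − 1 = 178.
φ(389) = 389 − 1 = 388.
φ(421) = 421 − 1 = 420.
Multiply: 178 · 388 · 420 = 29006880.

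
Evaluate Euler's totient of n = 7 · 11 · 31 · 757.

1360800

φ(1806959) = 1806959 · (1 − 1/7) · (1 − 1/11) · (1 − 1/31) · (1 − 1/757)
       = 1806959 · 1360800/1806959 = 1360800.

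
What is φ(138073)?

138073 = 13^2 × 19 × 43.
φ(138073) = 138073 · (1 − 1/13) · (1 − 1/19) · (1 − 1/43)
       = 138073 · 9072/10621 = 117936.

117936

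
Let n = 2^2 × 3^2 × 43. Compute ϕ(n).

504

φ(2^2) = 2^2 − 2^1 = 4 − 2 = 2.
φ(3^2) = 3^2 − 3^1 = 9 − 3 = 6.
φ(43) = 43 − 1 = 42.
Multiply: 2 · 6 · 42 = 504.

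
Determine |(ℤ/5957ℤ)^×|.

4752

First factor: 5957 = 7 * 23 * 37.
φ(5957) = 5957 · (1 − 1/7) · (1 − 1/23) · (1 − 1/37)
       = 5957 · 4752/5957 = 4752.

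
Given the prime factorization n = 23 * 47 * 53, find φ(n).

52624

φ(23) = 23 − 1 = 22.
φ(47) = 47 − 1 = 46.
φ(53) = 53 − 1 = 52.
φ(57293) = 22 × 46 × 52 = 52624.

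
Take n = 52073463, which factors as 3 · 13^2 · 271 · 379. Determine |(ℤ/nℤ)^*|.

φ(3) = 3 − 1 = 2.
φ(13^2) = 13^2 − 13^1 = 169 − 13 = 156.
φ(271) = 271 − 1 = 270.
φ(379) = 379 − 1 = 378.
Multiply: 2 · 156 · 270 · 378 = 31842720.

31842720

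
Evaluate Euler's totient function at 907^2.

φ(907^2) = 907^2 − 907^1 = 822649 − 907 = 821742.

821742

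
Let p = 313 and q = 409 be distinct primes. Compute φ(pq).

φ(313) = 313 − 1 = 312.
φ(409) = 409 − 1 = 408.
Since φ is multiplicative, φ(128017) = 312 · 408 = 127296.

127296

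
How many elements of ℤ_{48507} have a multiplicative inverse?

28512

48507 = 3 · 19 · 23 · 37.
φ(3) = 3 − 1 = 2.
φ(19) = 19 − 1 = 18.
φ(23) = 23 − 1 = 22.
φ(37) = 37 − 1 = 36.
Multiply: 2 · 18 · 22 · 36 = 28512.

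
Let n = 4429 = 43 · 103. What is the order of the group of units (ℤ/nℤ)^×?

4284

φ(4429) = 4429 · (1 − 1/43) · (1 − 1/103)
       = 4429 · 4284/4429 = 4284.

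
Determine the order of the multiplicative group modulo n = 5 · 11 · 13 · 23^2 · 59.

φ(22315865) = 22315865 · (1 − 1/5) · (1 − 1/11) · (1 − 1/13) · (1 − 1/23) · (1 − 1/59)
       = 22315865 · 612480/970255 = 14087040.

14087040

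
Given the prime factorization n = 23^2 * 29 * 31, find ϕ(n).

425040

φ(23^2) = 23^2 − 23^1 = 529 − 23 = 506.
φ(29) = 29 − 1 = 28.
φ(31) = 31 − 1 = 30.
Multiply: 506 · 28 · 30 = 425040.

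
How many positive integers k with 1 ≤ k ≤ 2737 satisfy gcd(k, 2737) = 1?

Prime factorization: 2737 = 7 · 17 · 23.
φ(2737) = 2737 · (1 − 1/7) · (1 − 1/17) · (1 − 1/23)
       = 2737 · 2112/2737 = 2112.

2112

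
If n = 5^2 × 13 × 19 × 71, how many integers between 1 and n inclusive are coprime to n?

302400

φ(5^2) = 5^1·(5−1) = 5·4 = 20.
φ(13) = 13 − 1 = 12.
φ(19) = 19 − 1 = 18.
φ(71) = 71 − 1 = 70.
φ(438425) = 20 × 12 × 18 × 70 = 302400.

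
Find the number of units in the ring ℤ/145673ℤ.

115200

First factor: 145673 = 11 · 17 · 19 · 41.
φ(11) = 11 − 1 = 10.
φ(17) = 17 − 1 = 16.
φ(19) = 19 − 1 = 18.
φ(41) = 41 − 1 = 40.
Multiply: 10 · 16 · 18 · 40 = 115200.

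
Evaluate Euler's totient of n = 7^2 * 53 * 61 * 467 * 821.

φ(7^2) = 7^2 − 7^1 = 49 − 7 = 42.
φ(53) = 53 − 1 = 52.
φ(61) = 61 − 1 = 60.
φ(467) = 467 − 1 = 466.
φ(821) = 821 − 1 = 820.
Multiply: 42 · 52 · 60 · 466 · 820 = 50073004800.

50073004800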